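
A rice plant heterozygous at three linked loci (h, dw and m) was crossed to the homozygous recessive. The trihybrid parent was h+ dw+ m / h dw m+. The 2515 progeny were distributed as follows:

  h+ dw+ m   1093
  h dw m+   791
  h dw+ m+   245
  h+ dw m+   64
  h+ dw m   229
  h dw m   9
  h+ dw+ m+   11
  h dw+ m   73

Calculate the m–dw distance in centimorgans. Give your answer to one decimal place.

The two rarest classes, h+ dw+ m+ and h dw m, are the double crossovers. Comparing them with the parentals, only the m allele has switched, so m is the middle locus and the order is h – m – dw.
Crossovers in the m–dw interval produce the single-crossover classes h+ dw m and h dw+ m+ (229 + 245 = 474) plus the double crossovers (20).
RF(m–dw) = (474 + 20) / 2515 = 494/2515 = 0.1964 → 19.6 centimorgans.

19.6 centimorgans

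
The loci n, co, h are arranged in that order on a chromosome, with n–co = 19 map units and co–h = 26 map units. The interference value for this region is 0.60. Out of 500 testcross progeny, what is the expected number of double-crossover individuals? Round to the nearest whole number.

Map distances give recombination frequencies of 0.190 and 0.260 for the two intervals.
With interference 0.60 (so coincidence = 0.40), expected double-crossover frequency = 0.190 × 0.260 × 0.40 = 0.01976.
Expected number = 0.01976 × 500 = 9.88 ≈ 10.

10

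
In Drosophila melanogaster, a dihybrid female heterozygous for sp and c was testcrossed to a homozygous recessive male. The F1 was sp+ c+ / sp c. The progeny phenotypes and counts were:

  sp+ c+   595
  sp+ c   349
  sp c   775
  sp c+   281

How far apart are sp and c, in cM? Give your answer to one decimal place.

The recombinant classes are sp+ c and sp c+: 349 + 281 = 630.
Recombination frequency = 630/2000 = 0.3150 ≈ 31.5%, i.e. 31.5 cM.

31.5 cM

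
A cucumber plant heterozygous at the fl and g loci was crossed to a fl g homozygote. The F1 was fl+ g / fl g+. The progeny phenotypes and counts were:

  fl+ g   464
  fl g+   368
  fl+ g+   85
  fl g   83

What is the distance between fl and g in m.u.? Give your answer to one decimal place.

The recombinant classes are fl+ g+ and fl g: 85 + 83 = 168.
Recombination frequency = 168/1000 = 0.1680 ≈ 16.8%, i.e. 16.8 m.u.

16.8 m.u.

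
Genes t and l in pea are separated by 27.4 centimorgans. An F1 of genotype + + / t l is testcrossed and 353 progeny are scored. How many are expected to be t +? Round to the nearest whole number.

A map distance of 27.4 centimorgans corresponds to a recombination frequency of 0.274.
The F1 is + + / t l, so t + is a recombinant gamete class with expected frequency r/2 = 0.274/2 = 0.1370.
Expected number = 0.1370 × 353 = 48.36 ≈ 48.

48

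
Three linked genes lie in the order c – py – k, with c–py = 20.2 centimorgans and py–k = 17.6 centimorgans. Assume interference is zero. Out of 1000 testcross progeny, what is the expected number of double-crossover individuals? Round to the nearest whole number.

Map distances give recombination frequencies of 0.202 and 0.176 for the two intervals.
With no interference, expected double-crossover frequency = 0.202 × 0.176 = 0.03555.
Expected number = 0.03555 × 1000 = 35.55 ≈ 36.

36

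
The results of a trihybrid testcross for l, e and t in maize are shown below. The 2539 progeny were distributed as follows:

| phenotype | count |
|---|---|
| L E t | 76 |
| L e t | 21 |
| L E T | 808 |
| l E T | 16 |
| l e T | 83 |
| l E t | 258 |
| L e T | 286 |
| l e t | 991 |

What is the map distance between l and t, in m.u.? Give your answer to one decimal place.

The two most frequent reciprocal classes, L E T and l e t, are the parental types, so the F1 was L E T / l e t.
The two rarest classes, l E T and L e t, are the double crossovers. Comparing them with the parentals, only the l allele has switched, so l is the middle locus and the order is e – l – t.
Crossovers in the l–t interval produce the single-crossover classes L E t and l e T (76 + 83 = 159) plus the double crossovers (37).
RF(l–t) = (159 + 37) / 2539 = 196/2539 = 0.0772 → 7.7 m.u.

7.7 m.u.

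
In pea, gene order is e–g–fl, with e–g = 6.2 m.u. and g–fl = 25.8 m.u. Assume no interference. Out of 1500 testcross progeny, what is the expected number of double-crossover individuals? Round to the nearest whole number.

24

Map distances give recombination frequencies of 0.062 and 0.258 for the two intervals.
With no interference, expected double-crossover frequency = 0.062 × 0.258 = 0.01600.
Expected number = 0.01600 × 1500 = 23.99 ≈ 24.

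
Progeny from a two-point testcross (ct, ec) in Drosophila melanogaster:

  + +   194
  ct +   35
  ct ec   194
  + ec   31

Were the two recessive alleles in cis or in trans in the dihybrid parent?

cis

The two most frequent classes are + + (194) and ct ec (194); these are the parental (non-recombinant) types.
So the F1 carried + + on one chromosome and ct ec on the other — the recessive alleles are on the same chromosome (cis / coupling).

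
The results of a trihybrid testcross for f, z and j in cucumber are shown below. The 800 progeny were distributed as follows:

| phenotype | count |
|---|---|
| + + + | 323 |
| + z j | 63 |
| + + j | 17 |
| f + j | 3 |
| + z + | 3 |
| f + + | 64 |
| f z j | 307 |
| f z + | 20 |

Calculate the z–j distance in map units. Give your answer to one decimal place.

5.4 map units

The two most frequent reciprocal classes, + + + and f z j, are the parental types, so the F1 was + + + / f z j.
The two rarest classes, + z + and f + j, are the double crossovers. Comparing them with the parentals, only the z allele has switched, so z is the middle locus and the order is f – z – j.
Crossovers in the z–j interval produce the single-crossover classes + + j and f z + (17 + 20 = 37) plus the double crossovers (6).
RF(z–j) = (37 + 6) / 800 = 43/800 = 0.0537 → 5.4 map units.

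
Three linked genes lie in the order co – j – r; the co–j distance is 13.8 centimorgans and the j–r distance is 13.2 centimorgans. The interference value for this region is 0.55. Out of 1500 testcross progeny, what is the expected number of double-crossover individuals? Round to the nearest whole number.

Map distances give recombination frequencies of 0.138 and 0.132 for the two intervals.
With interference 0.55 (so coincidence = 0.45), expected double-crossover frequency = 0.138 × 0.132 × 0.45 = 0.00820.
Expected number = 0.00820 × 1500 = 12.30 ≈ 12.

12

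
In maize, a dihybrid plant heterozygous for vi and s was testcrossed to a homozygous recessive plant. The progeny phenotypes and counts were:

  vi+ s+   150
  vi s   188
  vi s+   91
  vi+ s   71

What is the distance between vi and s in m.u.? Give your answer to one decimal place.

32.4 m.u.

The two most frequent classes, vi+ s+ (150) and vi s (188), are the parental types, so the F1 was vi+ s+ / vi s.
The recombinant classes are vi+ s and vi s+: 71 + 91 = 162.
Recombination frequency = 162/500 = 0.3240 ≈ 32.4%, i.e. 32.4 m.u.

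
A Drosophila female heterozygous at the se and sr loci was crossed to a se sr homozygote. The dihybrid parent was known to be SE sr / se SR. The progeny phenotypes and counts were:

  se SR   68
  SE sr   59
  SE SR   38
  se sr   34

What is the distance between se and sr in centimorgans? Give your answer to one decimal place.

The recombinant classes are SE SR and se sr: 38 + 34 = 72.
Recombination frequency = 72/199 = 0.3618 ≈ 36.2%, i.e. 36.2 centimorgans.

36.2 centimorgans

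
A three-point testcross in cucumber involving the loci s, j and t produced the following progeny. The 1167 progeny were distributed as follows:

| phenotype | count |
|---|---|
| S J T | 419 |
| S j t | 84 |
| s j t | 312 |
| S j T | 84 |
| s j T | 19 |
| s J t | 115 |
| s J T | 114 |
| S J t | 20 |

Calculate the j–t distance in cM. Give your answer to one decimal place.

The two most frequent reciprocal classes, s j t and S J T, are the parental types, so the F1 was s j t / S J T.
The two rarest classes, s j T and S J t, are the double crossovers. Comparing them with the parentals, only the t allele has switched, so t is the middle locus and the order is j – t – s.
Crossovers in the j–t interval produce the single-crossover classes s J t and S j T (115 + 84 = 199) plus the double crossovers (39).
RF(j–t) = (199 + 39) / 1167 = 238/1167 = 0.2039 → 20.4 cM.

20.4 cM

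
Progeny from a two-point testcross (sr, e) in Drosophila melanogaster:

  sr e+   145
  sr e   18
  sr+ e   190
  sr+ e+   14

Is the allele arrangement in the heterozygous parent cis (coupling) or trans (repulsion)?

trans

The two most frequent classes are sr+ e (190) and sr e+ (145); these are the parental (non-recombinant) types.
So the F1 carried sr+ e on one chromosome and sr e+ on the other — the recessive alleles are on opposite chromosomes (trans / repulsion).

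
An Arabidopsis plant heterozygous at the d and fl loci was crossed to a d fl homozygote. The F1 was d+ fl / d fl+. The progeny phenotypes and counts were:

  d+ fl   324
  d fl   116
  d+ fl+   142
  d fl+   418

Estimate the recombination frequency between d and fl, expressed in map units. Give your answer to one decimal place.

25.8 map units

The recombinant classes are d+ fl+ and d fl: 142 + 116 = 258.
Recombination frequency = 258/1000 = 0.2580 ≈ 25.8%, i.e. 25.8 map units.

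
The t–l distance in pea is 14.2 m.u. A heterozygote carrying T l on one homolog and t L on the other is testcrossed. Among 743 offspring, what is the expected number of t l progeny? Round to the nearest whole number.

A map distance of 14.2 m.u. corresponds to a recombination frequency of 0.142.
The F1 is T l / t L, so t l is a recombinant gamete class with expected frequency r/2 = 0.142/2 = 0.0710.
Expected number = 0.0710 × 743 = 52.75 ≈ 53.

53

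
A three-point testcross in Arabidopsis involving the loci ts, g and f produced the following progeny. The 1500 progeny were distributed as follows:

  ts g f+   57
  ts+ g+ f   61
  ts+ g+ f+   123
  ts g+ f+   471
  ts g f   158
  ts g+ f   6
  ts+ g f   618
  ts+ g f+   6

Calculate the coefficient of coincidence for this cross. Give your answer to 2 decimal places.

The two most frequent reciprocal classes, ts g+ f+ and ts+ g f, are the parental types, so the F1 was ts g+ f+ / ts+ g f.
The two rarest classes, ts g+ f and ts+ g f+, are the double crossovers. Comparing them with the parentals, only the f allele has switched, so f is the middle locus and the order is ts – f – g.
ts–f: (281 + 12)/1500 = 0.1953; f–g: (118 + 12)/1500 = 0.0867.
Expected DCO frequency = 0.1953 × 0.0867 ≈ 0.01693; observed = 12/1500 ≈ 0.00800.
Coefficient of coincidence = 0.00800/0.01693 ≈ 0.47.

0.47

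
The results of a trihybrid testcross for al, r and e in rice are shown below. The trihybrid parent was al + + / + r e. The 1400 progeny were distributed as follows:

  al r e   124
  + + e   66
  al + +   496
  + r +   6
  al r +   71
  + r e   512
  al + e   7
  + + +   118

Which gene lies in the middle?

The two rarest classes, al + e and + r +, are the double crossovers. Comparing them with the parentals, only the e allele has switched, so e is the middle locus and the order is r – e – al.

e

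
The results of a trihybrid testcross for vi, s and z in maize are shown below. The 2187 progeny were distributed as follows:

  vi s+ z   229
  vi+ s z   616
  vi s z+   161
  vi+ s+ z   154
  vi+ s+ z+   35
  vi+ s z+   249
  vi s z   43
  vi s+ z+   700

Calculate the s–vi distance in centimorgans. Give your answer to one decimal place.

18.0 centimorgans

The two most frequent reciprocal classes, vi s+ z+ and vi+ s z, are the parental types, so the F1 was vi s+ z+ / vi+ s z.
The two rarest classes, vi+ s+ z+ and vi s z, are the double crossovers. Comparing them with the parentals, only the vi allele has switched, so vi is the middle locus and the order is z – vi – s.
Crossovers in the vi–s interval produce the single-crossover classes vi s z+ and vi+ s+ z (161 + 154 = 315) plus the double crossovers (78).
RF(vi–s) = (315 + 78) / 2187 = 393/2187 = 0.1797 → 18.0 centimorgans.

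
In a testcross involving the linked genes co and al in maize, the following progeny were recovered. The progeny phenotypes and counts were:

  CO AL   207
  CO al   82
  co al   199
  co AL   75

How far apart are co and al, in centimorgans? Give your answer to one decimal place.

27.9 centimorgans

The two most frequent classes, CO AL (207) and co al (199), are the parental types, so the F1 was CO AL / co al.
The recombinant classes are CO al and co AL: 82 + 75 = 157.
Recombination frequency = 157/563 = 0.2789 ≈ 27.9%, i.e. 27.9 centimorgans.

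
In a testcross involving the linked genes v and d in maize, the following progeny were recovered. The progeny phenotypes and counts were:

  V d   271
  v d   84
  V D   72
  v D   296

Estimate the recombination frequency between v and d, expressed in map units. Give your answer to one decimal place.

21.6 map units

The two most frequent classes, V d (271) and v D (296), are the parental types, so the F1 was V d / v D.
The recombinant classes are V D and v d: 72 + 84 = 156.
Recombination frequency = 156/723 = 0.2158 ≈ 21.6%, i.e. 21.6 map units.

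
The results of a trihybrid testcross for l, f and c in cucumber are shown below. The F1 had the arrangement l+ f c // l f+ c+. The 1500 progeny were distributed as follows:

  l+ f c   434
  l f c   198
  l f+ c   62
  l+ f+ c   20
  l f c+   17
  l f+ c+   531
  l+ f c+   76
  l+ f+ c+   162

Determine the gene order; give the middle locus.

f

The two rarest classes, l+ f+ c and l f c+, are the double crossovers. Comparing them with the parentals, only the f allele has switched, so f is the middle locus and the order is l – f – c.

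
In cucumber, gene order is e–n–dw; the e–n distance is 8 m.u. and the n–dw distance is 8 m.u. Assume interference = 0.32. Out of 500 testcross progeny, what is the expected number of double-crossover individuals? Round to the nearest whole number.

2

Map distances give recombination frequencies of 0.080 and 0.080 for the two intervals.
With interference 0.32 (so coincidence = 0.68), expected double-crossover frequency = 0.080 × 0.080 × 0.68 = 0.00435.
Expected number = 0.00435 × 500 = 2.18 ≈ 2.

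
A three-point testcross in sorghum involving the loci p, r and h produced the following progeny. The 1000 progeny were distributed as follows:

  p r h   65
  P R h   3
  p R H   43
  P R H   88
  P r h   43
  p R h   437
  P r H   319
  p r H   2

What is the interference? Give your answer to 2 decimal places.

0.65

The two most frequent reciprocal classes, p R h and P r H, are the parental types, so the F1 was p R h / P r H.
The two rarest classes, P R h and p r H, are the double crossovers. Comparing them with the parentals, only the p allele has switched, so p is the middle locus and the order is h – p – r.
h–p: (86 + 5)/1000 = 0.0910; p–r: (153 + 5)/1000 = 0.1580.
Expected DCO frequency = 0.0910 × 0.1580 ≈ 0.01438; observed = 5/1000 ≈ 0.00500.
Coefficient of coincidence = 0.00500/0.01438 ≈ 0.35; interference = 1 − 0.35 = 0.65.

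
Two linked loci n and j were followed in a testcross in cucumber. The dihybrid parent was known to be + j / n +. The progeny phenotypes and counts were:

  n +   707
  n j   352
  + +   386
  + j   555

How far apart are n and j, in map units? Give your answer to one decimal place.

36.9 map units

The recombinant classes are + + and n j: 386 + 352 = 738.
Recombination frequency = 738/2000 = 0.3690 ≈ 36.9%, i.e. 36.9 map units.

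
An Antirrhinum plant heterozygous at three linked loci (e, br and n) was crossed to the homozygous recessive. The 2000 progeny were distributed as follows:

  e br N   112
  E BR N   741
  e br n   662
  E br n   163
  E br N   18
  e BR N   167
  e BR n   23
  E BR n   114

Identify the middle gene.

The two most frequent reciprocal classes, e br n and E BR N, are the parental types, so the F1 was e br n / E BR N.
The two rarest classes, e BR n and E br N, are the double crossovers. Comparing them with the parentals, only the br allele has switched, so br is the middle locus and the order is e – br – n.

br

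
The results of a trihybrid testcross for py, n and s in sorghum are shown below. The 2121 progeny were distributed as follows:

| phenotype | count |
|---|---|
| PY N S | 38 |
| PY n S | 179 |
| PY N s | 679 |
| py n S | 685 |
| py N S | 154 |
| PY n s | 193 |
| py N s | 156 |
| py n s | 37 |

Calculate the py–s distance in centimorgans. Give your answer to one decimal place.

19.3 centimorgans

The two most frequent reciprocal classes, py n S and PY N s, are the parental types, so the F1 was py n S / PY N s.
The two rarest classes, py n s and PY N S, are the double crossovers. Comparing them with the parentals, only the s allele has switched, so s is the middle locus and the order is py – s – n.
Crossovers in the py–s interval produce the single-crossover classes PY n S and py N s (179 + 156 = 335) plus the double crossovers (75).
RF(py–s) = (335 + 75) / 2121 = 410/2121 = 0.1933 → 19.3 centimorgans.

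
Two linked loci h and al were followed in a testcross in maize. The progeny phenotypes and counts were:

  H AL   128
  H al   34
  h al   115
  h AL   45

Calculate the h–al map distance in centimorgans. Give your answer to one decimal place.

24.5 centimorgans

The two most frequent classes, H AL (128) and h al (115), are the parental types, so the F1 was H AL / h al.
The recombinant classes are H al and h AL: 34 + 45 = 79.
Recombination frequency = 79/322 = 0.2453 ≈ 24.5%, i.e. 24.5 centimorgans.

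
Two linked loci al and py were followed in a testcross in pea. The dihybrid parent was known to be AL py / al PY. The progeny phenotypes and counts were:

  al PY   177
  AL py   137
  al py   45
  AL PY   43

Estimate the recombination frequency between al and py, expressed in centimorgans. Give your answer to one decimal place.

The recombinant classes are AL PY and al py: 43 + 45 = 88.
Recombination frequency = 88/402 = 0.2189 ≈ 21.9%, i.e. 21.9 centimorgans.

21.9 centimorgans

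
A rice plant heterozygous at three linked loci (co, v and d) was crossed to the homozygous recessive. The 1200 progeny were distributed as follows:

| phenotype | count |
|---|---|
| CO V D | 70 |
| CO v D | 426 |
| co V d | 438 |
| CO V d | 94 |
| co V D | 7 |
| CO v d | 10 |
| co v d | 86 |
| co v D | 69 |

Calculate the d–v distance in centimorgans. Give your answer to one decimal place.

The two most frequent reciprocal classes, CO v D and co V d, are the parental types, so the F1 was CO v D / co V d.
The two rarest classes, CO v d and co V D, are the double crossovers. Comparing them with the parentals, only the d allele has switched, so d is the middle locus and the order is v – d – co.
Crossovers in the v–d interval produce the single-crossover classes CO V D and co v d (70 + 86 = 156) plus the double crossovers (17).
RF(v–d) = (156 + 17) / 1200 = 173/1200 = 0.1442 → 14.4 centimorgans.

14.4 centimorgans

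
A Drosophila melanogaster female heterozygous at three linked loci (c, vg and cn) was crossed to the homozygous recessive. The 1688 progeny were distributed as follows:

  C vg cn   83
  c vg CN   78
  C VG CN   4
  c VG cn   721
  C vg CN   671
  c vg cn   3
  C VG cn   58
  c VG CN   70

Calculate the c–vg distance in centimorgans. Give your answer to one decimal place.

The two most frequent reciprocal classes, C vg CN and c VG cn, are the parental types, so the F1 was C vg CN / c VG cn.
The two rarest classes, C VG CN and c vg cn, are the double crossovers. Comparing them with the parentals, only the vg allele has switched, so vg is the middle locus and the order is c – vg – cn.
Crossovers in the c–vg interval produce the single-crossover classes c vg CN and C VG cn (78 + 58 = 136) plus the double crossovers (7).
RF(c–vg) = (136 + 7) / 1688 = 143/1688 = 0.0847 → 8.5 centimorgans.

8.5 centimorgans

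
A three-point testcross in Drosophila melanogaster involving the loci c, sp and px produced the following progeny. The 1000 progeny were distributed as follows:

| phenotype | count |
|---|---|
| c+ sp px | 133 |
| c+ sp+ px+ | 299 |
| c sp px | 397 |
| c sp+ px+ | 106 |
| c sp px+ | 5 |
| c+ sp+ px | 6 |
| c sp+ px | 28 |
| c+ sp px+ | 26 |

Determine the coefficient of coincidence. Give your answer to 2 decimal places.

0.68

The two most frequent reciprocal classes, c sp px and c+ sp+ px+, are the parental types, so the F1 was c sp px / c+ sp+ px+.
The two rarest classes, c sp px+ and c+ sp+ px, are the double crossovers. Comparing them with the parentals, only the px allele has switched, so px is the middle locus and the order is c – px – sp.
c–px: (239 + 11)/1000 = 0.2500; px–sp: (54 + 11)/1000 = 0.0650.
Expected DCO frequency = 0.2500 × 0.0650 ≈ 0.01625; observed = 11/1000 ≈ 0.01100.
Coefficient of coincidence = 0.01100/0.01625 ≈ 0.68.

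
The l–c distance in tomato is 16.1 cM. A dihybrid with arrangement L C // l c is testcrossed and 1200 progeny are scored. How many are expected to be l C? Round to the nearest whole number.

97

A map distance of 16.1 cM corresponds to a recombination frequency of 0.161.
The F1 is L C / l c, so l C is a recombinant gamete class with expected frequency r/2 = 0.161/2 = 0.0805.
Expected number = 0.0805 × 1200 = 96.60 ≈ 97.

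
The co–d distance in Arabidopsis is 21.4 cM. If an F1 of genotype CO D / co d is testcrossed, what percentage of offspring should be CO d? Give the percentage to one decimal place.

A map distance of 21.4 cM corresponds to a recombination frequency of 0.214.
The F1 is CO D / co d, so CO d is a recombinant gamete class with expected frequency r/2 = 0.214/2 = 0.1070.
That is 0.1070 = 10.7% of the progeny.

10.7%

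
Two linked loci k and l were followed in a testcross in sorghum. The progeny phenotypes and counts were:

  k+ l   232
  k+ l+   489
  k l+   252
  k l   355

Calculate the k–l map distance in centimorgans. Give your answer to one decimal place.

36.4 centimorgans

The two most frequent classes, k+ l+ (489) and k l (355), are the parental types, so the F1 was k+ l+ / k l.
The recombinant classes are k+ l and k l+: 232 + 252 = 484.
Recombination frequency = 484/1328 = 0.3645 ≈ 36.4%, i.e. 36.4 centimorgans.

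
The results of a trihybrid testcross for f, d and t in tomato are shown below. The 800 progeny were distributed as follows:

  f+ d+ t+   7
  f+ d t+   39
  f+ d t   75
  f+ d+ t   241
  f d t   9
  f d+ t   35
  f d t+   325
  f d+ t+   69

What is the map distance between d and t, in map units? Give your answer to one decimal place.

20.0 map units

The two most frequent reciprocal classes, f+ d+ t and f d t+, are the parental types, so the F1 was f+ d+ t / f d t+.
The two rarest classes, f+ d+ t+ and f d t, are the double crossovers. Comparing them with the parentals, only the t allele has switched, so t is the middle locus and the order is d – t – f.
Crossovers in the d–t interval produce the single-crossover classes f+ d t and f d+ t+ (75 + 69 = 144) plus the double crossovers (16).
RF(d–t) = (144 + 16) / 800 = 160/800 = 0.2000 → 20.0 map units.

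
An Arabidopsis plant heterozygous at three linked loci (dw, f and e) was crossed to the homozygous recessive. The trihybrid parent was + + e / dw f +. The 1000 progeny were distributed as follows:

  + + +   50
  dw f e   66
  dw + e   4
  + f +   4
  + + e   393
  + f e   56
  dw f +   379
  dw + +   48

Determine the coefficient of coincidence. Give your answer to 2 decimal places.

0.58

The two rarest classes, dw + e and + f +, are the double crossovers. Comparing them with the parentals, only the dw allele has switched, so dw is the middle locus and the order is e – dw – f.
e–dw: (116 + 8)/1000 = 0.1240; dw–f: (104 + 8)/1000 = 0.1120.
Expected DCO frequency = 0.1240 × 0.1120 ≈ 0.01389; observed = 8/1000 ≈ 0.00800.
Coefficient of coincidence = 0.00800/0.01389 ≈ 0.58.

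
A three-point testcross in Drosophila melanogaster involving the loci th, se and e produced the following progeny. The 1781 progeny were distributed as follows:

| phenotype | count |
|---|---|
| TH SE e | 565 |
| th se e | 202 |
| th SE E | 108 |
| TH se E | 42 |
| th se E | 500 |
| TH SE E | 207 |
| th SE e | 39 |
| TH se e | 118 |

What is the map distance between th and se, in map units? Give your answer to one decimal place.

The two most frequent reciprocal classes, th se E and TH SE e, are the parental types, so the F1 was th se E / TH SE e.
The two rarest classes, TH se E and th SE e, are the double crossovers. Comparing them with the parentals, only the th allele has switched, so th is the middle locus and the order is e – th – se.
Crossovers in the th–se interval produce the single-crossover classes th SE E and TH se e (108 + 118 = 226) plus the double crossovers (81).
RF(th–se) = (226 + 81) / 1781 = 307/1781 = 0.1724 → 17.2 map units.

17.2 map units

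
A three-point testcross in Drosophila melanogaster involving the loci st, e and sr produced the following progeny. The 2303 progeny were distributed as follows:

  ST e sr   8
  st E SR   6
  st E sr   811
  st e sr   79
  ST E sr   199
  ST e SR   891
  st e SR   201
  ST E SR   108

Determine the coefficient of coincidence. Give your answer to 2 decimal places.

The two most frequent reciprocal classes, ST e SR and st E sr, are the parental types, so the F1 was ST e SR / st E sr.
The two rarest classes, ST e sr and st E SR, are the double crossovers. Comparing them with the parentals, only the sr allele has switched, so sr is the middle locus and the order is e – sr – st.
e–sr: (187 + 14)/2303 = 0.0873; sr–st: (400 + 14)/2303 = 0.1798.
Expected DCO frequency = 0.0873 × 0.1798 ≈ 0.01570; observed = 14/2303 ≈ 0.00608.
Coefficient of coincidence = 0.00608/0.01570 ≈ 0.39.

0.39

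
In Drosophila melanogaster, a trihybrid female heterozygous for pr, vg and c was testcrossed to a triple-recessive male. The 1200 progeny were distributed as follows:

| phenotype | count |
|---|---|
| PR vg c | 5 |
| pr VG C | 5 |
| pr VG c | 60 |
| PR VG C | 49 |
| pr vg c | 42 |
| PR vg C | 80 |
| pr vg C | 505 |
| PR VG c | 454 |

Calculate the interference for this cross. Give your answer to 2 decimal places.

The two most frequent reciprocal classes, PR VG c and pr vg C, are the parental types, so the F1 was PR VG c / pr vg C.
The two rarest classes, PR vg c and pr VG C, are the double crossovers. Comparing them with the parentals, only the vg allele has switched, so vg is the middle locus and the order is pr – vg – c.
pr–vg: (140 + 10)/1200 = 0.1250; vg–c: (91 + 10)/1200 = 0.0842.
Expected DCO frequency = 0.1250 × 0.0842 ≈ 0.01052; observed = 10/1200 ≈ 0.00833.
Coefficient of coincidence = 0.00833/0.01052 ≈ 0.79; interference = 1 − 0.79 = 0.21.

0.21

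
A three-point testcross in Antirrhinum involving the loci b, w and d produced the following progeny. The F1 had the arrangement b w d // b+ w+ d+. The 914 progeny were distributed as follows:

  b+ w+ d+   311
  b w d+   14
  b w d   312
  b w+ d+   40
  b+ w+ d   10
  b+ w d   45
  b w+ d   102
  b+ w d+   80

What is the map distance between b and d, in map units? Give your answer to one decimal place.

11.9 map units

The two rarest classes, b w d+ and b+ w+ d, are the double crossovers. Comparing them with the parentals, only the d allele has switched, so d is the middle locus and the order is b – d – w.
Crossovers in the b–d interval produce the single-crossover classes b+ w d and b w+ d+ (45 + 40 = 85) plus the double crossovers (24).
RF(b–d) = (85 + 24) / 914 = 109/914 = 0.1193 → 11.9 map units.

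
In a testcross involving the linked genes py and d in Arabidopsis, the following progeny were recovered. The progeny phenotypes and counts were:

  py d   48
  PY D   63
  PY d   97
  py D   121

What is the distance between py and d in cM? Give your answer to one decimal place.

The two most frequent classes, PY d (97) and py D (121), are the parental types, so the F1 was PY d / py D.
The recombinant classes are PY D and py d: 63 + 48 = 111.
Recombination frequency = 111/329 = 0.3374 ≈ 33.7%, i.e. 33.7 cM.

33.7 cM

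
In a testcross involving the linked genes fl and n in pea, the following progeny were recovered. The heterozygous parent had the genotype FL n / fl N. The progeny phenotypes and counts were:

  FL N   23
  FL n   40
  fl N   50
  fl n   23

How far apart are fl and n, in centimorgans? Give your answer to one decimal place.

The recombinant classes are FL N and fl n: 23 + 23 = 46.
Recombination frequency = 46/136 = 0.3382 ≈ 33.8%, i.e. 33.8 centimorgans.

33.8 centimorgans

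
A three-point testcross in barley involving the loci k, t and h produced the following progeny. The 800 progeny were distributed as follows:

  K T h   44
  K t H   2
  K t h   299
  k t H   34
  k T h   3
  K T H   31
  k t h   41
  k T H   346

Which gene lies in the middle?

h

The two most frequent reciprocal classes, k T H and K t h, are the parental types, so the F1 was k T H / K t h.
The two rarest classes, k T h and K t H, are the double crossovers. Comparing them with the parentals, only the h allele has switched, so h is the middle locus and the order is t – h – k.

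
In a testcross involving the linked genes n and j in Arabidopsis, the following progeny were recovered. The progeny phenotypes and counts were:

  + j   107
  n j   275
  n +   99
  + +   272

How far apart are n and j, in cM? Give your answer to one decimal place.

27.4 cM

The two most frequent classes, + + (272) and n j (275), are the parental types, so the F1 was + + / n j.
The recombinant classes are + j and n +: 107 + 99 = 206.
Recombination frequency = 206/753 = 0.2736 ≈ 27.4%, i.e. 27.4 cM.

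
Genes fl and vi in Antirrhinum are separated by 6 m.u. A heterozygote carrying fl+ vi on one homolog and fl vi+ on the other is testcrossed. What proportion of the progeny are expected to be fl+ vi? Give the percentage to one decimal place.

47.0%

A map distance of 6 m.u. corresponds to a recombination frequency of 0.060.
The F1 is fl+ vi / fl vi+, so fl+ vi is a parental gamete class with expected frequency (1 − r)/2 = 0.940/2 = 0.4700.
That is 0.4700 = 47.0% of the progeny.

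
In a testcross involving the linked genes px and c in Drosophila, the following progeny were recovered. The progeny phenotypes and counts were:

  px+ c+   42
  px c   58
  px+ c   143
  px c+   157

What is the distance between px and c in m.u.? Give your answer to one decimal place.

The two most frequent classes, px+ c (143) and px c+ (157), are the parental types, so the F1 was px+ c / px c+.
The recombinant classes are px+ c+ and px c: 42 + 58 = 100.
Recombination frequency = 100/400 = 0.2500 ≈ 25.0%, i.e. 25.0 m.u.

25.0 m.u.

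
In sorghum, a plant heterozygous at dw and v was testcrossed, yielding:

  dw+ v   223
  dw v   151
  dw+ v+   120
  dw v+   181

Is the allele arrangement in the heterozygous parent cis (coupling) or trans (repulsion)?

The two most frequent classes are dw+ v (223) and dw v+ (181); these are the parental (non-recombinant) types.
So the F1 carried dw+ v on one chromosome and dw v+ on the other — the recessive alleles are on opposite chromosomes (trans / repulsion).

trans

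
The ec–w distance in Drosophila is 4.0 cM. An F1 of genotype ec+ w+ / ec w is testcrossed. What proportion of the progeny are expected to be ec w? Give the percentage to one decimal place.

48.0%

A map distance of 4.0 cM corresponds to a recombination frequency of 0.040.
The F1 is ec+ w+ / ec w, so ec w is a parental gamete class with expected frequency (1 − r)/2 = 0.960/2 = 0.4800.
That is 0.4800 = 48.0% of the progeny.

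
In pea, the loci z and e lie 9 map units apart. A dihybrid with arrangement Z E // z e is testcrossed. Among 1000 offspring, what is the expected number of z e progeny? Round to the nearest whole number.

455

A map distance of 9 map units corresponds to a recombination frequency of 0.090.
The F1 is Z E / z e, so z e is a parental gamete class with expected frequency (1 − r)/2 = 0.910/2 = 0.4550.
Expected number = 0.4550 × 1000 = 455.00 ≈ 455.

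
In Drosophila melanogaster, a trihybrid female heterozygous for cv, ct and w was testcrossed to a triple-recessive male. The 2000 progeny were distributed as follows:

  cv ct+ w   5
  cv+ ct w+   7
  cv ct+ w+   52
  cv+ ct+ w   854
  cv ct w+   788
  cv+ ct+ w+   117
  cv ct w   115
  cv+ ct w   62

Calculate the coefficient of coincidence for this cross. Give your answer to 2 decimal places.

The two most frequent reciprocal classes, cv+ ct+ w and cv ct w+, are the parental types, so the F1 was cv+ ct+ w / cv ct w+.
The two rarest classes, cv ct+ w and cv+ ct w+, are the double crossovers. Comparing them with the parentals, only the cv allele has switched, so cv is the middle locus and the order is w – cv – ct.
w–cv: (232 + 12)/2000 = 0.1220; cv–ct: (114 + 12)/2000 = 0.0630.
Expected DCO frequency = 0.1220 × 0.0630 ≈ 0.00769; observed = 12/2000 ≈ 0.00600.
Coefficient of coincidence = 0.00600/0.00769 ≈ 0.78.

0.78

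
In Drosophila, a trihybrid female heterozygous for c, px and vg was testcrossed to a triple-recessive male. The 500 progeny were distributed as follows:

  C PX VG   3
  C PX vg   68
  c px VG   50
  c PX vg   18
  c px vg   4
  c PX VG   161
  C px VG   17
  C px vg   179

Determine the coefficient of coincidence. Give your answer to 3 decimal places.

0.667

The two most frequent reciprocal classes, C px vg and c PX VG, are the parental types, so the F1 was C px vg / c PX VG.
The two rarest classes, c px vg and C PX VG, are the double crossovers. Comparing them with the parentals, only the c allele has switched, so c is the middle locus and the order is px – c – vg.
px–c: (118 + 7)/500 = 0.2500; c–vg: (35 + 7)/500 = 0.0840.
Expected DCO frequency = 0.2500 × 0.0840 ≈ 0.02100; observed = 7/500 ≈ 0.01400.
Coefficient of coincidence = 0.01400/0.02100 ≈ 0.667.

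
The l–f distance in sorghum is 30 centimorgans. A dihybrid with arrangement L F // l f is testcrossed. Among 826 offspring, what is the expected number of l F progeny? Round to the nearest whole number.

124

A map distance of 30 centimorgans corresponds to a recombination frequency of 0.300.
The F1 is L F / l f, so l F is a recombinant gamete class with expected frequency r/2 = 0.300/2 = 0.1500.
Expected number = 0.1500 × 826 = 123.90 ≈ 124.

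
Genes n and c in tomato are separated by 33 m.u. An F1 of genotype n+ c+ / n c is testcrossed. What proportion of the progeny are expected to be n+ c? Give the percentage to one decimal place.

A map distance of 33 m.u. corresponds to a recombination frequency of 0.330.
The F1 is n+ c+ / n c, so n+ c is a recombinant gamete class with expected frequency r/2 = 0.330/2 = 0.1650.
That is 0.1650 = 16.5% of the progeny.

16.5%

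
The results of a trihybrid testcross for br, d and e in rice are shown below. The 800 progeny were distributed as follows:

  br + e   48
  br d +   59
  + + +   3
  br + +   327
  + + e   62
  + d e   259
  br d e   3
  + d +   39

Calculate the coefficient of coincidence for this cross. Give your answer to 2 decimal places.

The two most frequent reciprocal classes, br + + and + d e, are the parental types, so the F1 was br + + / + d e.
The two rarest classes, + + + and br d e, are the double crossovers. Comparing them with the parentals, only the br allele has switched, so br is the middle locus and the order is d – br – e.
d–br: (121 + 6)/800 = 0.1588; br–e: (87 + 6)/800 = 0.1163.
Expected DCO frequency = 0.1588 × 0.1163 ≈ 0.01847; observed = 6/800 ≈ 0.00750.
Coefficient of coincidence = 0.00750/0.01847 ≈ 0.41.

0.41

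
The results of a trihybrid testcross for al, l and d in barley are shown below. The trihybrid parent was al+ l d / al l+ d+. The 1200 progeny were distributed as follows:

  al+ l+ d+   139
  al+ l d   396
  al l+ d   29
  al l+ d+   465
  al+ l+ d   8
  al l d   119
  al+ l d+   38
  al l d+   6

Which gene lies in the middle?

l

The two rarest classes, al+ l+ d and al l d+, are the double crossovers. Comparing them with the parentals, only the l allele has switched, so l is the middle locus and the order is d – l – al.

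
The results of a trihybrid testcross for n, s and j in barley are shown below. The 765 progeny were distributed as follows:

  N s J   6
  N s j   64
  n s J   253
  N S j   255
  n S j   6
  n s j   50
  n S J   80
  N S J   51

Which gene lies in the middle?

n

The two most frequent reciprocal classes, N S j and n s J, are the parental types, so the F1 was N S j / n s J.
The two rarest classes, n S j and N s J, are the double crossovers. Comparing them with the parentals, only the n allele has switched, so n is the middle locus and the order is s – n – j.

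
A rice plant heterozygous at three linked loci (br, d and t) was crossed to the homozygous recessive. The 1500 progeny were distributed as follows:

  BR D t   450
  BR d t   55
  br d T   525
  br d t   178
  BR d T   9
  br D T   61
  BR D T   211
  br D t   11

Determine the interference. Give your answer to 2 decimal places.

The two most frequent reciprocal classes, br d T and BR D t, are the parental types, so the F1 was br d T / BR D t.
The two rarest classes, BR d T and br D t, are the double crossovers. Comparing them with the parentals, only the br allele has switched, so br is the middle locus and the order is t – br – d.
t–br: (389 + 20)/1500 = 0.2727; br–d: (116 + 20)/1500 = 0.0907.
Expected DCO frequency = 0.2727 × 0.0907 ≈ 0.02473; observed = 20/1500 ≈ 0.01333.
Coefficient of coincidence = 0.01333/0.02473 ≈ 0.54; interference = 1 − 0.54 = 0.46.

0.46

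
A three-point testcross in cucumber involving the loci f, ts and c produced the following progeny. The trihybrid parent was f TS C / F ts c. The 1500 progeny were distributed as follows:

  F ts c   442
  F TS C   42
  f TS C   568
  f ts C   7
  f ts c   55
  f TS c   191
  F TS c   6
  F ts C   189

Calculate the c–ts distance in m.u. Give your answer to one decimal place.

The two rarest classes, f ts C and F TS c, are the double crossovers. Comparing them with the parentals, only the ts allele has switched, so ts is the middle locus and the order is c – ts – f.
Crossovers in the c–ts interval produce the single-crossover classes f TS c and F ts C (191 + 189 = 380) plus the double crossovers (13).
RF(c–ts) = (380 + 13) / 1500 = 393/1500 = 0.2620 → 26.2 m.u.

26.2 m.u.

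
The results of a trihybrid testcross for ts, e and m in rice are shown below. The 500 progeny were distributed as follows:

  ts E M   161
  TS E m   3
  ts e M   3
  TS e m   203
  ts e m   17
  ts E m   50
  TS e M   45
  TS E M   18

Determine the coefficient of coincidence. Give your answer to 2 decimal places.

0.72

The two most frequent reciprocal classes, TS e m and ts E M, are the parental types, so the F1 was TS e m / ts E M.
The two rarest classes, TS E m and ts e M, are the double crossovers. Comparing them with the parentals, only the e allele has switched, so e is the middle locus and the order is ts – e – m.
ts–e: (35 + 6)/500 = 0.0820; e–m: (95 + 6)/500 = 0.2020.
Expected DCO frequency = 0.0820 × 0.2020 ≈ 0.01656; observed = 6/500 ≈ 0.01200.
Coefficient of coincidence = 0.01200/0.01656 ≈ 0.72.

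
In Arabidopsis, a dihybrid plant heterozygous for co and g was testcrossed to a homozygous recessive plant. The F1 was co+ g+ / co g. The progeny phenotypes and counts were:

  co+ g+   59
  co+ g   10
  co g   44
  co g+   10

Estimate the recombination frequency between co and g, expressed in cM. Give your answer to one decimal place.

The recombinant classes are co+ g and co g+: 10 + 10 = 20.
Recombination frequency = 20/123 = 0.1626 ≈ 16.3%, i.e. 16.3 cM.

16.3 cM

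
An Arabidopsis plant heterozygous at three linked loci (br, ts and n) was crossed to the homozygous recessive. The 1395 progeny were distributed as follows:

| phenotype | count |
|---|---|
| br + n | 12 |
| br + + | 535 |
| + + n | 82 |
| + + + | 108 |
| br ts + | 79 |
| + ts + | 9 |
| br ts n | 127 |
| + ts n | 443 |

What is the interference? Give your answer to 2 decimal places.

0.37

The two most frequent reciprocal classes, + ts n and br + +, are the parental types, so the F1 was + ts n / br + +.
The two rarest classes, + ts + and br + n, are the double crossovers. Comparing them with the parentals, only the n allele has switched, so n is the middle locus and the order is ts – n – br.
ts–n: (161 + 21)/1395 = 0.1305; n–br: (235 + 21)/1395 = 0.1835.
Expected DCO frequency = 0.1305 × 0.1835 ≈ 0.02395; observed = 21/1395 ≈ 0.01505.
Coefficient of coincidence = 0.01505/0.02395 ≈ 0.63; interference = 1 − 0.63 = 0.37.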